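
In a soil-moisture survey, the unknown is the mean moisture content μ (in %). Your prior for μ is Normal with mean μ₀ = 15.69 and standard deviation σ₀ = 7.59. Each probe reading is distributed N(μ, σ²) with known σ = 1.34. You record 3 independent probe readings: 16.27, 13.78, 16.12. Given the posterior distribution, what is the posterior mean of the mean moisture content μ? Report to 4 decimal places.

For Normal data with known variance σ², a Normal(μ₀, σ₀²) prior on μ is conjugate. Posterior precision = 1/σ₀² + n/σ²; posterior mean is the precision-weighted average of μ₀ and x̄.
Σxᵢ = 16.27 + 13.78 + 16.12 = 46.17, so n·x̄ = 46.17.
σ₀² = 7.59² = 57.6081, σ² = 1.34² = 1.7956; σ² + n·σ₀² = 1.7956 + 3·57.6081 = 174.6199.
Posterior mean = (μ₀/σ₀² + n·x̄/σ²)/(1/σ₀² + n/σ²) = (σ²·μ₀ + σ₀²·n·x̄)/(σ² + n·σ₀²) = (1.7956·15.69 + 57.6081·46.17)/174.6199 = 2687.938941/174.6199 = 15.3931.

15.3931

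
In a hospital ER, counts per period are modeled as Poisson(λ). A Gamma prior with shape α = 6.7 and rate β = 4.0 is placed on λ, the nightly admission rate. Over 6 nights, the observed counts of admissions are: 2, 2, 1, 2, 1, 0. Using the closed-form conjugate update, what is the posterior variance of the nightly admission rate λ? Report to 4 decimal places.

With a Gamma(shape α, rate β) prior, the Poisson likelihood is conjugate: the posterior is Gamma(α + ΣXᵢ, β + n).
Sum of counts S = 8 over n = 6 nights.
Posterior: Gamma(α+S, β+n) = Gamma(6.7+8, 4.0+6) = Gamma(14.7, 10.0).
Var = α/β² = 14.7/10.0² = 0.1470.

0.1470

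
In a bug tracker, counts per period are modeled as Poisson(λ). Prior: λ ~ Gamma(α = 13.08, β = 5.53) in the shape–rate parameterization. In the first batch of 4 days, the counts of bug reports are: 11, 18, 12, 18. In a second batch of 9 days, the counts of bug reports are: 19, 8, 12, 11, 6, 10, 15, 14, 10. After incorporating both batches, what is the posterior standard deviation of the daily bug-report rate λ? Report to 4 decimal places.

With a Gamma(shape α, rate β) prior, the Poisson likelihood is conjugate: the posterior is Gamma(α + ΣXᵢ, β + n).
Batch 1: sum of counts S = 59 over n = 4 days.
After batch 1: Gamma(α+S, β+n) = Gamma(13.08+59, 5.53+4) = Gamma(72.08, 9.53).
Batch 2: sum of counts S = 105 over n = 9 days.
After batch 2: Gamma(α+S, β+n) = Gamma(72.08+105, 9.53+9) = Gamma(177.08, 18.53).
SD = √α/β = √177.08/18.53 = 0.7181.

0.7181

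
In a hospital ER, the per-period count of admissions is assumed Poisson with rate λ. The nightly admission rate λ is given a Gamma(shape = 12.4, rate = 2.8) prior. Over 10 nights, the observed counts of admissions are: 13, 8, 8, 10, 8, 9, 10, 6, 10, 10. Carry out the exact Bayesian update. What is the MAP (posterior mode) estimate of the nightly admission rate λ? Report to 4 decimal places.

With a Gamma(shape α, rate β) prior, the Poisson likelihood is conjugate: the posterior is Gamma(α + ΣXᵢ, β + n).
Sum of counts S = 92 over n = 10 nights.
Posterior: Gamma(α+S, β+n) = Gamma(12.4+92, 2.8+10) = Gamma(104.4, 12.8).
Mode of Gamma(α,β) for α≥1 is (α−1)/β = 103.4/12.8 = 8.0781.

8.0781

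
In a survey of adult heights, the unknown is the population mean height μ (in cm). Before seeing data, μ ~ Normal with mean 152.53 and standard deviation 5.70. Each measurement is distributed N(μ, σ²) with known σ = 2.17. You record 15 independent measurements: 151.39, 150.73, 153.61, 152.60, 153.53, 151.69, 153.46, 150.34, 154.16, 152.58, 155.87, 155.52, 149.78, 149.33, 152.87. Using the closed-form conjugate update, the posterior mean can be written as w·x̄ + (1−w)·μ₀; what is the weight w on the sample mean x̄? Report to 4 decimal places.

For Normal data with known variance σ², a Normal(μ₀, σ₀²) prior on μ is conjugate. Posterior precision = 1/σ₀² + n/σ²; posterior mean is the precision-weighted average of μ₀ and x̄.
σ₀² = 5.70² = 32.49, σ² = 2.17² = 4.7089. Prior precision 1/σ₀² = 1/32.49; data precision n/σ² = 15/4.7089.
w = (n/σ²)/(1/σ₀² + n/σ²) = n·σ₀²/(σ² + n·σ₀²) = 15·32.49/(4.7089 + 15·32.49) = 487.35/492.0589 = 0.9904.

0.9904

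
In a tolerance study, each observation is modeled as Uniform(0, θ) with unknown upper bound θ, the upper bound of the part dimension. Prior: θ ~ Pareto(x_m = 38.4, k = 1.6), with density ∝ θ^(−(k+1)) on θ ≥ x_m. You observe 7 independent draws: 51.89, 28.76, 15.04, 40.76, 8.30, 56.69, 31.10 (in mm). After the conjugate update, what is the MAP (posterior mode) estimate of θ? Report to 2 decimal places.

56.69

A Pareto(scale x_m, shape k) prior on the upper bound θ of Uniform(0, θ) is conjugate: posterior is Pareto(max(x_m, max xᵢ), k + n).
Sample maximum = 56.69; prior scale x_m = 38.4 → posterior scale = max = 56.69.
Posterior shape = 1.6 + 7 = 8.6.
The Pareto density is decreasing on [x_m, ∞), so the mode is x_m = 56.69.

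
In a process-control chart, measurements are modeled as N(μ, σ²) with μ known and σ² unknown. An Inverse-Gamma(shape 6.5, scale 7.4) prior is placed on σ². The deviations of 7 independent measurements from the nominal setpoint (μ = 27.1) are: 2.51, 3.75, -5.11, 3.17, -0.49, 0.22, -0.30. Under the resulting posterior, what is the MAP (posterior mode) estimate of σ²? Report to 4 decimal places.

With known mean μ and an Inverse-Gamma(α, β) prior on σ², the Normal likelihood is conjugate: posterior is Inv-Gamma(α + n/2, β + Σ(xᵢ−μ)²/2).
Σ(xᵢ−μ)² = (2.51)² + (3.75)² + (-5.11)² + (3.17)² + (-0.49)² + (0.22)² + (-0.30)² = 56.9021.
Posterior: Inv-Gamma(6.5 + 7/2, 7.4 + 56.9021/2) = Inv-Gamma(10.00, 35.85105).
Mode = β/(α+1) = 35.85105/11.00 = 3.2592.

3.2592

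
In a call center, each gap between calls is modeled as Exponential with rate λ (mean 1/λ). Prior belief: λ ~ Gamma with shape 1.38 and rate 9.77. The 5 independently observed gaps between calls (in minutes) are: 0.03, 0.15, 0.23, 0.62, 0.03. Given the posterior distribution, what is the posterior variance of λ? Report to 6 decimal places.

With a Gamma(shape α, rate β) prior on the exponential rate λ, the posterior after n observations with total T = Σxᵢ is Gamma(α+n, β+T).
Sum of observations T = 1.06 minutes; n = 5.
Posterior: Gamma(1.38+5, 9.77+1.06) = Gamma(6.38, 10.83).
Var = α/β² = 0.054396.

0.054396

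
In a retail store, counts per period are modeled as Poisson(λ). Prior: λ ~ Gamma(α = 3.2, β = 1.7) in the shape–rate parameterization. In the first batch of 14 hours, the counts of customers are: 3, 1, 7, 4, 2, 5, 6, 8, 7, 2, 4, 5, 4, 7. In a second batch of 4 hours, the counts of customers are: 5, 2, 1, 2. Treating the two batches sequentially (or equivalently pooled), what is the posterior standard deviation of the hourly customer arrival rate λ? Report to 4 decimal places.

0.4489

With a Gamma(shape α, rate β) prior, the Poisson likelihood is conjugate: the posterior is Gamma(α + ΣXᵢ, β + n).
Batch 1: sum of counts S = 65 over n = 14 hours.
After batch 1: Gamma(α+S, β+n) = Gamma(3.2+65, 1.7+14) = Gamma(68.2, 15.7).
Batch 2: sum of counts S = 10 over n = 4 hours.
After batch 2: Gamma(α+S, β+n) = Gamma(68.2+10, 15.7+4) = Gamma(78.2, 19.7).
SD = √α/β = √78.2/19.7 = 0.4489.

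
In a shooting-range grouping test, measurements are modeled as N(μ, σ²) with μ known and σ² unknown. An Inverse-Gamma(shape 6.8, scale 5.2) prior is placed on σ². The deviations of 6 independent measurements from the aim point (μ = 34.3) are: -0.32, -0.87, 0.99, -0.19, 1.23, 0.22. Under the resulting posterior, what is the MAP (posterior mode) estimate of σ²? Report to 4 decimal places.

With known mean μ and an Inverse-Gamma(α, β) prior on σ², the Normal likelihood is conjugate: posterior is Inv-Gamma(α + n/2, β + Σ(xᵢ−μ)²/2).
Σ(xᵢ−μ)² = (-0.32)² + (-0.87)² + (0.99)² + (-0.19)² + (1.23)² + (0.22)² = 3.4368.
Posterior: Inv-Gamma(6.8 + 6/2, 5.2 + 3.4368/2) = Inv-Gamma(9.80, 6.91840).
Mode = β/(α+1) = 6.91840/10.80 = 0.6406.

0.6406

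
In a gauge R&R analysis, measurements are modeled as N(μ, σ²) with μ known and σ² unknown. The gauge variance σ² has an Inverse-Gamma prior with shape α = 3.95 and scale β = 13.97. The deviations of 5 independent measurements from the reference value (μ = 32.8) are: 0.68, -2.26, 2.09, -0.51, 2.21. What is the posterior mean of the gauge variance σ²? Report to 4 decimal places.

With known mean μ and an Inverse-Gamma(α, β) prior on σ², the Normal likelihood is conjugate: posterior is Inv-Gamma(α + n/2, β + Σ(xᵢ−μ)²/2).
Σ(xᵢ−μ)² = (0.68)² + (-2.26)² + (2.09)² + (-0.51)² + (2.21)² = 15.0823.
Posterior: Inv-Gamma(3.95 + 5/2, 13.97 + 15.0823/2) = Inv-Gamma(6.45, 21.51115).
E[σ²|data] = β/(α−1) = 21.51115/5.45 = 3.9470.

3.9470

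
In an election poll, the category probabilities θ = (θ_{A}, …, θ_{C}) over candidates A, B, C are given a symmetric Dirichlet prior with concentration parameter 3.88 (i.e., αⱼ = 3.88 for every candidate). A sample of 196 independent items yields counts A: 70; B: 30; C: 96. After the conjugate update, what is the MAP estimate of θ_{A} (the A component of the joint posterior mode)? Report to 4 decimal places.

0.3561

The Dirichlet prior is conjugate to the Multinomial likelihood: each posterior αⱼ = prior αⱼ + observed count nⱼ.
Posterior concentration: (73.88, 33.88, 99.88), total = 207.64.
Joint mode component: (α_{A}−1)/(Σα−K) = 72.88/204.64 = 0.3561.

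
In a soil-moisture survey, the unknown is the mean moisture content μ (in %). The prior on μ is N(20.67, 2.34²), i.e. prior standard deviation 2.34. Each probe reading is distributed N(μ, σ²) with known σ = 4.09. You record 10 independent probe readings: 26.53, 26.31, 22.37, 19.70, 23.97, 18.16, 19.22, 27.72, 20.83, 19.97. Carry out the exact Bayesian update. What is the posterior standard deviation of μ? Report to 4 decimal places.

1.1320

For Normal data with known variance σ², a Normal(μ₀, σ₀²) prior on μ is conjugate. Posterior precision = 1/σ₀² + n/σ²; posterior mean is the precision-weighted average of μ₀ and x̄.
σ₀² = 2.34² = 5.4756, σ² = 4.09² = 16.7281; σ² + n·σ₀² = 16.7281 + 10·5.4756 = 71.4841.
Posterior precision = 1/σ₀² + n/σ² = 1/5.4756 + 10/16.7281 = (σ² + n·σ₀²)/(σ₀²σ²) = 71.4841/(5.4756·16.7281); posterior variance σₙ² = σ₀²σ²/(σ² + n·σ₀²) = 5.4756·16.7281/71.4841 = 1.281353.
Posterior SD = √σₙ² = √(5.4756·16.7281/71.4841) = 1.1320.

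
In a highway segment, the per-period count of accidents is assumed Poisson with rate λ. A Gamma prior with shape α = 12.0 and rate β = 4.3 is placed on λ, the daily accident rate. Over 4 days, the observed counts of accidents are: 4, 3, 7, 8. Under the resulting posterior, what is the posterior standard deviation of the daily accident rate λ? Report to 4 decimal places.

0.7025

With a Gamma(shape α, rate β) prior, the Poisson likelihood is conjugate: the posterior is Gamma(α + ΣXᵢ, β + n).
Sum of counts S = 22 over n = 4 days.
Posterior: Gamma(α+S, β+n) = Gamma(12.0+22, 4.3+4) = Gamma(34.0, 8.3).
SD = √α/β = √34.0/8.3 = 0.7025.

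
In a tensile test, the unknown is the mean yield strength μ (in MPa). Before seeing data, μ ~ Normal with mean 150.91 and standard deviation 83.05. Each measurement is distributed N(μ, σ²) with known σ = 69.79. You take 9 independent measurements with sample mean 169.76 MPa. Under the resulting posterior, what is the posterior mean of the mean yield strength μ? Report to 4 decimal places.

168.3886

For Normal data with known variance σ², a Normal(μ₀, σ₀²) prior on μ is conjugate. Posterior precision = 1/σ₀² + n/σ²; posterior mean is the precision-weighted average of μ₀ and x̄.
n·x̄ = 9·169.76 = 1527.84.
σ₀² = 83.05² = 6897.3025, σ² = 69.79² = 4870.6441; σ² + n·σ₀² = 4870.6441 + 9·6897.3025 = 66946.3666.
Posterior mean = (μ₀/σ₀² + n·x̄/σ²)/(1/σ₀² + n/σ²) = (σ²·μ₀ + σ₀²·n·x̄)/(σ² + n·σ₀²) = (4870.6441·150.91 + 6897.3025·1527.84)/66946.3666 = 11273003.552731/66946.3666 = 168.3886.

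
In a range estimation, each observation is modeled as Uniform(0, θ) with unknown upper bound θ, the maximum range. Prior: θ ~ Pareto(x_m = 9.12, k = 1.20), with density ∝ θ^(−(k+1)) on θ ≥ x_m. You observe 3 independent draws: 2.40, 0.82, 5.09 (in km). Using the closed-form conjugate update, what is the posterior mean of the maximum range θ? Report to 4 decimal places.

11.9700

A Pareto(scale x_m, shape k) prior on the upper bound θ of Uniform(0, θ) is conjugate: posterior is Pareto(max(x_m, max xᵢ), k + n).
Sample maximum = 5.09; prior scale x_m = 9.12 → posterior scale = max = 9.12.
Posterior shape = 1.20 + 3 = 4.20.
E[θ|data] = k·x_m/(k−1) = 4.20·9.12/3.20 = 11.9700.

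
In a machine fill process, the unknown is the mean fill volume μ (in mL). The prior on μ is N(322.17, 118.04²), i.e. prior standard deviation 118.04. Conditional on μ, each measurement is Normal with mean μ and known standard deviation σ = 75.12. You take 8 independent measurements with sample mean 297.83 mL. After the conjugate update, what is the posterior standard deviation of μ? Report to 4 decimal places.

25.9112

For Normal data with known variance σ², a Normal(μ₀, σ₀²) prior on μ is conjugate. Posterior precision = 1/σ₀² + n/σ²; posterior mean is the precision-weighted average of μ₀ and x̄.
σ₀² = 118.04² = 13933.4416, σ² = 75.12² = 5643.0144; σ² + n·σ₀² = 5643.0144 + 8·13933.4416 = 117110.5472.
Posterior precision = 1/σ₀² + n/σ² = 1/13933.4416 + 8/5643.0144 = (σ² + n·σ₀²)/(σ₀²σ²) = 117110.5472/(13933.4416·5643.0144); posterior variance σₙ² = σ₀²σ²/(σ² + n·σ₀²) = 13933.4416·5643.0144/117110.5472 = 671.387962.
Posterior SD = √σₙ² = √(13933.4416·5643.0144/117110.5472) = 25.9112.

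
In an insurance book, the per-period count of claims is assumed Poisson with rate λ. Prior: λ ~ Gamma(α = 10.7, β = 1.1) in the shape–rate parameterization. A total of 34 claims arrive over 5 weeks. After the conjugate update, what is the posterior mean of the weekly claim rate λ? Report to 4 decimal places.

With a Gamma(shape α, rate β) prior, the Poisson likelihood is conjugate: the posterior is Gamma(α + ΣXᵢ, β + n).
Posterior: Gamma(α+S, β+n) = Gamma(10.7+34, 1.1+5) = Gamma(44.7, 6.1).
Posterior mean = α/β = 44.7/6.1 = 7.3279.

7.3279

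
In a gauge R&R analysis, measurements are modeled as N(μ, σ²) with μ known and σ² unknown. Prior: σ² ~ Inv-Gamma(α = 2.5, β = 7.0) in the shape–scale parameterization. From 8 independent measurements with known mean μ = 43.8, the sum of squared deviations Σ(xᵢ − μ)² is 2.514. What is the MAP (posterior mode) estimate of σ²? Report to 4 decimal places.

With known mean μ and an Inverse-Gamma(α, β) prior on σ², the Normal likelihood is conjugate: posterior is Inv-Gamma(α + n/2, β + Σ(xᵢ−μ)²/2).
Posterior: Inv-Gamma(2.5 + 8/2, 7.0 + 2.514/2) = Inv-Gamma(6.50, 8.2570).
Mode = β/(α+1) = 8.2570/7.50 = 1.1009.

1.1009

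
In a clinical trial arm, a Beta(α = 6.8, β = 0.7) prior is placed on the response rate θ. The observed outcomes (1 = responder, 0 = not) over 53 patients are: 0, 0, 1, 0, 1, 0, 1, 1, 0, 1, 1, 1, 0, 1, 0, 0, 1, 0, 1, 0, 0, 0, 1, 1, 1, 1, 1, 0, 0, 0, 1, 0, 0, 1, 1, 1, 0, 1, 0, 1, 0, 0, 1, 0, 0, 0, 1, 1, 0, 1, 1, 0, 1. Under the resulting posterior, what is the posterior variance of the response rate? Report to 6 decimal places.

0.004009

The Beta prior is conjugate to a Binomial/Bernoulli likelihood; the update adds successes to α and failures to β.
Posterior: Beta(α+k, β+n−k) = Beta(6.8+27, 0.7+26) = Beta(33.8, 26.7).
Var = αβ/((α+β)²(α+β+1)) = 33.8·26.7/(60.5²·61.5) = 0.004009.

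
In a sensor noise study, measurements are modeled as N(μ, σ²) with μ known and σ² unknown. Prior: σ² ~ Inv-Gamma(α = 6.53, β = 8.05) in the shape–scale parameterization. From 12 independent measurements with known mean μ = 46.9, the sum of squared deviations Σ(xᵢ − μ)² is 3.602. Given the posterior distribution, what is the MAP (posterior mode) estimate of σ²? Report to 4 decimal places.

With known mean μ and an Inverse-Gamma(α, β) prior on σ², the Normal likelihood is conjugate: posterior is Inv-Gamma(α + n/2, β + Σ(xᵢ−μ)²/2).
Posterior: Inv-Gamma(6.53 + 12/2, 8.05 + 3.602/2) = Inv-Gamma(12.53, 9.8510).
Mode = β/(α+1) = 9.8510/13.53 = 0.7281.

0.7281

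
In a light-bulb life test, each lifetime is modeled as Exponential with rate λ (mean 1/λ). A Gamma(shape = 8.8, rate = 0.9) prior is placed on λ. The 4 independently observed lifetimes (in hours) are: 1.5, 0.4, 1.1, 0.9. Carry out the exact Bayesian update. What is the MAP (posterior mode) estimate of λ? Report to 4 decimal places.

2.4583

With a Gamma(shape α, rate β) prior on the exponential rate λ, the posterior after n observations with total T = Σxᵢ is Gamma(α+n, β+T).
Sum of observations T = 3.9 hours; n = 4.
Posterior: Gamma(8.8+4, 0.9+3.9) = Gamma(12.8, 4.8).
Mode = (α−1)/β = 2.4583.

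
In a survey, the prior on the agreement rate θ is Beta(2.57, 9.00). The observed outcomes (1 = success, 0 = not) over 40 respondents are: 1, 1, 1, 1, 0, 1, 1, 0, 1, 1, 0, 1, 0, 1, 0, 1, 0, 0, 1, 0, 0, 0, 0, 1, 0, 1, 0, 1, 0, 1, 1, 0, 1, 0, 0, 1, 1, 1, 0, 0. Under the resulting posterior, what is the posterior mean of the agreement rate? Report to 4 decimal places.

0.4570

The Beta prior is conjugate to a Binomial/Bernoulli likelihood; the update adds successes to α and failures to β.
Posterior: Beta(α+k, β+n−k) = Beta(2.57+21, 9.00+19) = Beta(23.57, 28.00).
Posterior mean = α/(α+β) = 23.57/51.57 = 0.4570.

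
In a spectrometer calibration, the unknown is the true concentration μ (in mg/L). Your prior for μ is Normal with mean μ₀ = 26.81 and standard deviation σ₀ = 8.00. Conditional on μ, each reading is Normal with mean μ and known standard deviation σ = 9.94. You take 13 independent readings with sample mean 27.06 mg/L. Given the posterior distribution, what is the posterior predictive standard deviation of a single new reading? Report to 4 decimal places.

For Normal data with known variance σ², a Normal(μ₀, σ₀²) prior on μ is conjugate. Posterior precision = 1/σ₀² + n/σ²; posterior mean is the precision-weighted average of μ₀ and x̄.
σ₀² = 8.00² = 64, σ² = 9.94² = 98.8036; σ² + n·σ₀² = 98.8036 + 13·64 = 930.8036.
Posterior precision = 1/σ₀² + n/σ² = 1/64 + 13/98.8036 = (σ² + n·σ₀²)/(σ₀²σ²) = 930.8036/(64·98.8036); posterior variance σₙ² = σ₀²σ²/(σ² + n·σ₀²) = 64·98.8036/930.8036 = 6.793517.
Predictive variance for one new observation = σₙ² + σ² = 64·98.8036/930.8036 + 98.8036 = σ²·(σ₀² + 930.8036)/930.8036 = 98.8036·994.8036/930.8036 = 105.597117; SD = √(98.8036·994.8036/930.8036) = 10.2760.

10.2760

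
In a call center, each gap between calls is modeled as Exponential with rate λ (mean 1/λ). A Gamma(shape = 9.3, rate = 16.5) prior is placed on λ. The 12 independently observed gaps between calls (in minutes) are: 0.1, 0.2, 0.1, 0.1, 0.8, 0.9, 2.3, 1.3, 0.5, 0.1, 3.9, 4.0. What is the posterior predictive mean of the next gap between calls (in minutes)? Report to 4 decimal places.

With a Gamma(shape α, rate β) prior on the exponential rate λ, the posterior after n observations with total T = Σxᵢ is Gamma(α+n, β+T).
Sum of observations T = 14.3 minutes; n = 12.
Posterior: Gamma(9.3+12, 16.5+14.3) = Gamma(21.3, 30.8).
The predictive distribution for the next observation is Lomax; its mean is β/(α−1) = 30.8/20.3 = 1.5172.

1.5172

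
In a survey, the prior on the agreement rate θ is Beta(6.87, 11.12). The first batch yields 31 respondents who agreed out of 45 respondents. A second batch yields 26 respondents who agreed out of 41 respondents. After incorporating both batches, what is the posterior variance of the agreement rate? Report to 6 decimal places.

The Beta prior is conjugate to a Binomial/Bernoulli likelihood; the update adds successes to α and failures to β.
After batch 1: Beta(6.87+31, 11.12+14) = Beta(37.87, 25.12).
After batch 2: Beta(37.87+26, 25.12+15) = Beta(63.87, 40.12).
Var = αβ/((α+β)²(α+β+1)) = 63.87·40.12/(103.99²·104.99) = 0.002257.

0.002257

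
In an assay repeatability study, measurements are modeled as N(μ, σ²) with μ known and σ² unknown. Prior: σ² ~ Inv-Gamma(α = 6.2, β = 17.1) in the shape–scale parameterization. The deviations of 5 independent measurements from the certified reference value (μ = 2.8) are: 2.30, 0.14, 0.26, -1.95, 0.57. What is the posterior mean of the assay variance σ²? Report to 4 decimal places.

With known mean μ and an Inverse-Gamma(α, β) prior on σ², the Normal likelihood is conjugate: posterior is Inv-Gamma(α + n/2, β + Σ(xᵢ−μ)²/2).
Σ(xᵢ−μ)² = (2.30)² + (0.14)² + (0.26)² + (-1.95)² + (0.57)² = 9.5046.
Posterior: Inv-Gamma(6.2 + 5/2, 17.1 + 9.5046/2) = Inv-Gamma(8.70, 21.85230).
E[σ²|data] = β/(α−1) = 21.85230/7.70 = 2.8380.

2.8380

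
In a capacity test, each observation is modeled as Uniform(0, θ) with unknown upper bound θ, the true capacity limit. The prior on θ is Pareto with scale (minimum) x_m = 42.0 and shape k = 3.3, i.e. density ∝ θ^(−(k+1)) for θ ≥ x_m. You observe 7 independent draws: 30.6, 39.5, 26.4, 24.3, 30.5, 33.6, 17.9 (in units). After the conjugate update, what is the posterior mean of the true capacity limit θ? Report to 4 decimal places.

46.5161

A Pareto(scale x_m, shape k) prior on the upper bound θ of Uniform(0, θ) is conjugate: posterior is Pareto(max(x_m, max xᵢ), k + n).
Sample maximum = 39.5; prior scale x_m = 42.0 → posterior scale = max = 42.0.
Posterior shape = 3.3 + 7 = 10.3.
E[θ|data] = k·x_m/(k−1) = 10.3·42.0/9.3 = 46.5161.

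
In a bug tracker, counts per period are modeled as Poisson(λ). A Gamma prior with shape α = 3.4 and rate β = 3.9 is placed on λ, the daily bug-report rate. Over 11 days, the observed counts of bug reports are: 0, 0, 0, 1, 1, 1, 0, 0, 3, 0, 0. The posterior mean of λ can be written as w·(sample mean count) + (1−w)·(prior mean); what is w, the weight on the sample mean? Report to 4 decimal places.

With a Gamma(shape α, rate β) prior, the Poisson likelihood is conjugate: the posterior is Gamma(α + ΣXᵢ, β + n).
Posterior mean = (α₀+S)/(β₀+n) = [n/(β₀+n)]·(S/n) + [β₀/(β₀+n)]·(α₀/β₀), so only n and β₀ enter the weight.
Weight on data w = n/(β₀+n) = 11/(3.9+11) = 11/14.9 = 0.7383.

0.7383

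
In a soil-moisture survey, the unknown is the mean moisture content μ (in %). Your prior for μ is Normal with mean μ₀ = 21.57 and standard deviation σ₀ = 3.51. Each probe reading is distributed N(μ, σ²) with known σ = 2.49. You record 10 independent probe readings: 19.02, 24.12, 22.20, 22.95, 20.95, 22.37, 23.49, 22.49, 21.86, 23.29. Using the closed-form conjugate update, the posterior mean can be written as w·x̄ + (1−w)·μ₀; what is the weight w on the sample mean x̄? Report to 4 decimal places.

For Normal data with known variance σ², a Normal(μ₀, σ₀²) prior on μ is conjugate. Posterior precision = 1/σ₀² + n/σ²; posterior mean is the precision-weighted average of μ₀ and x̄.
σ₀² = 3.51² = 12.3201, σ² = 2.49² = 6.2001. Prior precision 1/σ₀² = 1/12.3201; data precision n/σ² = 10/6.2001.
w = (n/σ²)/(1/σ₀² + n/σ²) = n·σ₀²/(σ² + n·σ₀²) = 10·12.3201/(6.2001 + 10·12.3201) = 123.201/129.4011 = 0.9521.

0.9521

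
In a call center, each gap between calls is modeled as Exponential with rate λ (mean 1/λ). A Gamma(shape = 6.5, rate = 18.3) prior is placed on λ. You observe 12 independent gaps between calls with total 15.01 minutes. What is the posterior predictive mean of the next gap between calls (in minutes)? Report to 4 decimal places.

With a Gamma(shape α, rate β) prior on the exponential rate λ, the posterior after n observations with total T = Σxᵢ is Gamma(α+n, β+T).
Posterior: Gamma(6.5+12, 18.3+15.01) = Gamma(18.5, 33.31).
The predictive distribution for the next observation is Lomax; its mean is β/(α−1) = 33.31/17.5 = 1.9034.

1.9034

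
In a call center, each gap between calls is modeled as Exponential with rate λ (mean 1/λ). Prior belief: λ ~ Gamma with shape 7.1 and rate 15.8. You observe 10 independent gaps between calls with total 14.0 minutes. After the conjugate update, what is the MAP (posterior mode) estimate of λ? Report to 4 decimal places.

0.5403

With a Gamma(shape α, rate β) prior on the exponential rate λ, the posterior after n observations with total T = Σxᵢ is Gamma(α+n, β+T).
Posterior: Gamma(7.1+10, 15.8+14.0) = Gamma(17.1, 29.8).
Mode = (α−1)/β = 0.5403.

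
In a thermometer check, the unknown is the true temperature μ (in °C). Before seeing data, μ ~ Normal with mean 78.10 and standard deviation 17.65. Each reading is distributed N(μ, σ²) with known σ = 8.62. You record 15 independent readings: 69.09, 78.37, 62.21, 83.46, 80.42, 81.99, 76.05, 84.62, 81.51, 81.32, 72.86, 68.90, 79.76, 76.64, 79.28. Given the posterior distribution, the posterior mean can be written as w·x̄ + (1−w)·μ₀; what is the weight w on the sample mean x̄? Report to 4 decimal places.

For Normal data with known variance σ², a Normal(μ₀, σ₀²) prior on μ is conjugate. Posterior precision = 1/σ₀² + n/σ²; posterior mean is the precision-weighted average of μ₀ and x̄.
σ₀² = 17.65² = 311.5225, σ² = 8.62² = 74.3044. Prior precision 1/σ₀² = 1/311.5225; data precision n/σ² = 15/74.3044.
w = (n/σ²)/(1/σ₀² + n/σ²) = n·σ₀²/(σ² + n·σ₀²) = 15·311.5225/(74.3044 + 15·311.5225) = 4672.8375/4747.1419 = 0.9843.

0.9843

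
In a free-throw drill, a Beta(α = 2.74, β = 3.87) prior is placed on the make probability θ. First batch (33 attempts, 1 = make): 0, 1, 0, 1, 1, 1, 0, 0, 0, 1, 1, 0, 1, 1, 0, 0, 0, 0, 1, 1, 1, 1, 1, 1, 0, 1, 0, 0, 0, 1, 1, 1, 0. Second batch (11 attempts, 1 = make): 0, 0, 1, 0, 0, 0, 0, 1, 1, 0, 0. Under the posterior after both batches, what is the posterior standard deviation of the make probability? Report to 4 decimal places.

0.0695

The Beta prior is conjugate to a Binomial/Bernoulli likelihood; the update adds successes to α and failures to β.
After batch 1: Beta(2.74+18, 3.87+15) = Beta(20.74, 18.87).
After batch 2: Beta(20.74+3, 18.87+8) = Beta(23.74, 26.87).
Var = αβ/((α+β)²(α+β+1)) = 23.74·26.87/(50.61²·51.61) = 0.00482549; SD = √0.00482549 = 0.0695.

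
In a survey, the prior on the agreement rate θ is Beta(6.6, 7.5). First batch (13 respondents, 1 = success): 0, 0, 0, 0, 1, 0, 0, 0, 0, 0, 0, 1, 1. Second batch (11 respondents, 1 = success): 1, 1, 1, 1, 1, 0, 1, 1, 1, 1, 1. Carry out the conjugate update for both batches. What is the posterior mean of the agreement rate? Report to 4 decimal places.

The Beta prior is conjugate to a Binomial/Bernoulli likelihood; the update adds successes to α and failures to β.
After batch 1: Beta(6.6+3, 7.5+10) = Beta(9.6, 17.5).
After batch 2: Beta(9.6+10, 17.5+1) = Beta(19.6, 18.5).
Posterior mean = α/(α+β) = 19.6/38.1 = 0.5144.

0.5144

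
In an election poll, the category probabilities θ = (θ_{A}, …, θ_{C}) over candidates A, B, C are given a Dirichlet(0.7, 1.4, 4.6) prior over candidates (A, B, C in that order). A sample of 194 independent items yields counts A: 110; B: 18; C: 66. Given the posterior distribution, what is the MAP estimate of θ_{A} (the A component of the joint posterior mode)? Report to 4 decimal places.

0.5549

The Dirichlet prior is conjugate to the Multinomial likelihood: each posterior αⱼ = prior αⱼ + observed count nⱼ.
Posterior concentration: (110.7, 19.4, 70.6), total = 200.7.
Joint mode component: (α_{A}−1)/(Σα−K) = 109.7/197.7 = 0.5549.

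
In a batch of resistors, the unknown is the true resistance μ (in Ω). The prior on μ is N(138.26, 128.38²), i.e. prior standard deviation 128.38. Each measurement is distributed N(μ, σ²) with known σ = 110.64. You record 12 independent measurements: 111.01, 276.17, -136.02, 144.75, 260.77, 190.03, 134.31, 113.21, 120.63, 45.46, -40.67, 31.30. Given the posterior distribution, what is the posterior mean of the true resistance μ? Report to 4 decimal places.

106.2284

For Normal data with known variance σ², a Normal(μ₀, σ₀²) prior on μ is conjugate. Posterior precision = 1/σ₀² + n/σ²; posterior mean is the precision-weighted average of μ₀ and x̄.
Σxᵢ = 111.01 + 276.17 + (-136.02) + 144.75 + 260.77 + 190.03 + 134.31 + 113.21 + 120.63 + 45.46 + (-40.67) + 31.30 = 1250.95, so n·x̄ = 1250.95.
σ₀² = 128.38² = 16481.4244, σ² = 110.64² = 12241.2096; σ² + n·σ₀² = 12241.2096 + 12·16481.4244 = 210018.3024.
Posterior mean = (μ₀/σ₀² + n·x̄/σ²)/(1/σ₀² + n/σ²) = (σ²·μ₀ + σ₀²·n·x̄)/(σ² + n·σ₀²) = (12241.2096·138.26 + 16481.4244·1250.95)/210018.3024 = 22309907.492476/210018.3024 = 106.2284.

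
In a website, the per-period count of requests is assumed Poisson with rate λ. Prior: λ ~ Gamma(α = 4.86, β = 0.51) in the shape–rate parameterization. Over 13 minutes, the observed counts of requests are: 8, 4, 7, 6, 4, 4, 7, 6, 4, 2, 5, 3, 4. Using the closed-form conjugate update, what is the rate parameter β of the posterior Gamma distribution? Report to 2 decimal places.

With a Gamma(shape α, rate β) prior, the Poisson likelihood is conjugate: the posterior is Gamma(α + ΣXᵢ, β + n).
Sum of counts S = 64 over n = 13 minutes.
Posterior: Gamma(α+S, β+n) = Gamma(4.86+64, 0.51+13) = Gamma(68.86, 13.51).
Posterior β = 13.51.

13.51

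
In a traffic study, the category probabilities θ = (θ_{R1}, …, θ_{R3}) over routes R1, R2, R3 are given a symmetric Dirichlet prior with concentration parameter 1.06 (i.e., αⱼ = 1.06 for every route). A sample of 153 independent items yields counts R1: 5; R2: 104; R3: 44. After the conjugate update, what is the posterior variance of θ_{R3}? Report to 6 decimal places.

0.001306

The Dirichlet prior is conjugate to the Multinomial likelihood: each posterior αⱼ = prior αⱼ + observed count nⱼ.
Posterior concentration: (6.06, 105.06, 45.06), total = 156.18.
Var[θ_j] = α_j(Σα−α_j)/((Σα)²(Σα+1)) = 45.06·111.12/(156.18²·157.18) = 0.001306.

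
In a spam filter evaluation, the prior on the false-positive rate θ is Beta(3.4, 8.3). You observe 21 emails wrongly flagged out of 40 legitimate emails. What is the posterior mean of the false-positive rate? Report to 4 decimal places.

0.4720

The Beta prior is conjugate to a Binomial/Bernoulli likelihood; the update adds successes to α and failures to β.
Posterior: Beta(α+k, β+n−k) = Beta(3.4+21, 8.3+19) = Beta(24.4, 27.3).
Posterior mean = α/(α+β) = 24.4/51.7 = 0.4720.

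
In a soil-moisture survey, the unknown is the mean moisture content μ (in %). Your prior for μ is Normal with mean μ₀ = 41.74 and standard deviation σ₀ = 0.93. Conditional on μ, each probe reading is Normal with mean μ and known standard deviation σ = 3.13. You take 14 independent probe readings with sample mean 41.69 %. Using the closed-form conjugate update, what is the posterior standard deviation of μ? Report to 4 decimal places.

For Normal data with known variance σ², a Normal(μ₀, σ₀²) prior on μ is conjugate. Posterior precision = 1/σ₀² + n/σ²; posterior mean is the precision-weighted average of μ₀ and x̄.
σ₀² = 0.93² = 0.8649, σ² = 3.13² = 9.7969; σ² + n·σ₀² = 9.7969 + 14·0.8649 = 21.9055.
Posterior precision = 1/σ₀² + n/σ² = 1/0.8649 + 14/9.7969 = (σ² + n·σ₀²)/(σ₀²σ²) = 21.9055/(0.8649·9.7969); posterior variance σₙ² = σ₀²σ²/(σ² + n·σ₀²) = 0.8649·9.7969/21.9055 = 0.386813.
Posterior SD = √σₙ² = √(0.8649·9.7969/21.9055) = 0.6219.

0.6219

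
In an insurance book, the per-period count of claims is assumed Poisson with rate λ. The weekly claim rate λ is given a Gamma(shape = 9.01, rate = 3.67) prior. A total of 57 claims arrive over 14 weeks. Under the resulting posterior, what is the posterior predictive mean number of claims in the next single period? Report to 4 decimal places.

3.7357

With a Gamma(shape α, rate β) prior, the Poisson likelihood is conjugate: the posterior is Gamma(α + ΣXᵢ, β + n).
Posterior: Gamma(α+S, β+n) = Gamma(9.01+57, 3.67+14) = Gamma(66.01, 17.67).
The predictive distribution for one future period is NegBinom with mean α/β = 3.7357.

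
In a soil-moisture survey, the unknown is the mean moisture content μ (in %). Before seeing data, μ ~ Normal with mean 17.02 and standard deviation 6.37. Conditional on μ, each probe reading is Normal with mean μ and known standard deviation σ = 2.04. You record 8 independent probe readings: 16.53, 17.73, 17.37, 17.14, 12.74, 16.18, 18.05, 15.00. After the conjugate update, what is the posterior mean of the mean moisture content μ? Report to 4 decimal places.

16.3511

For Normal data with known variance σ², a Normal(μ₀, σ₀²) prior on μ is conjugate. Posterior precision = 1/σ₀² + n/σ²; posterior mean is the precision-weighted average of μ₀ and x̄.
Σxᵢ = 16.53 + 17.73 + 17.37 + 17.14 + 12.74 + 16.18 + 18.05 + 15.00 = 130.74, so n·x̄ = 130.74.
σ₀² = 6.37² = 40.5769, σ² = 2.04² = 4.1616; σ² + n·σ₀² = 4.1616 + 8·40.5769 = 328.7768.
Posterior mean = (μ₀/σ₀² + n·x̄/σ²)/(1/σ₀² + n/σ²) = (σ²·μ₀ + σ₀²·n·x̄)/(σ² + n·σ₀²) = (4.1616·17.02 + 40.5769·130.74)/328.7768 = 5375.854338/328.7768 = 16.3511.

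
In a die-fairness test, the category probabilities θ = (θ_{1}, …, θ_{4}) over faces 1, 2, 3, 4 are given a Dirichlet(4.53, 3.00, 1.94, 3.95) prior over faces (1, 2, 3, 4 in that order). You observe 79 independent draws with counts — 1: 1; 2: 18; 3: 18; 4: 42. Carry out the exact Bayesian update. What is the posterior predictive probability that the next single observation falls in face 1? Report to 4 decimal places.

The Dirichlet prior is conjugate to the Multinomial likelihood: each posterior αⱼ = prior αⱼ + observed count nⱼ.
Posterior concentration: (5.53, 21.00, 19.94, 45.95), total = 92.42.
P(next = 1 | data) = α_{1}/Σα = 0.0598.

0.0598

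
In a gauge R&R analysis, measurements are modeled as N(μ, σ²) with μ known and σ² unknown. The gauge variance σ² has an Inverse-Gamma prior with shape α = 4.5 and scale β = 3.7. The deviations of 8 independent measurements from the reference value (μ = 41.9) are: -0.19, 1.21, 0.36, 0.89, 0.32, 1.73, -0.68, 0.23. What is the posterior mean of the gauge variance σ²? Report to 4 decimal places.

0.8955

With known mean μ and an Inverse-Gamma(α, β) prior on σ², the Normal likelihood is conjugate: posterior is Inv-Gamma(α + n/2, β + Σ(xᵢ−μ)²/2).
Σ(xᵢ−μ)² = (-0.19)² + (1.21)² + (0.36)² + (0.89)² + (0.32)² + (1.73)² + (-0.68)² + (0.23)² = 6.0325.
Posterior: Inv-Gamma(4.5 + 8/2, 3.7 + 6.0325/2) = Inv-Gamma(8.50, 6.71625).
E[σ²|data] = β/(α−1) = 6.71625/7.50 = 0.8955.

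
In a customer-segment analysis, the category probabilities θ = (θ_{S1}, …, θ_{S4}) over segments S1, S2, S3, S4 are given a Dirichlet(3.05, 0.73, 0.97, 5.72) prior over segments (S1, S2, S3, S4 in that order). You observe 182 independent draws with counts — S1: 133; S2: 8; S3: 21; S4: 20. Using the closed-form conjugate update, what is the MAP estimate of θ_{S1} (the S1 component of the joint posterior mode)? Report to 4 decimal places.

0.7166

The Dirichlet prior is conjugate to the Multinomial likelihood: each posterior αⱼ = prior αⱼ + observed count nⱼ.
Posterior concentration: (136.05, 8.73, 21.97, 25.72), total = 192.47.
Joint mode component: (α_{S1}−1)/(Σα−K) = 135.05/188.47 = 0.7166.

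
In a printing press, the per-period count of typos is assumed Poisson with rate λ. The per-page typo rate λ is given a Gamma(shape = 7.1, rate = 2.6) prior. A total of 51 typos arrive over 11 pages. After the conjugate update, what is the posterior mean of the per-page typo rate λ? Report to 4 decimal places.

4.2721

With a Gamma(shape α, rate β) prior, the Poisson likelihood is conjugate: the posterior is Gamma(α + ΣXᵢ, β + n).
Posterior: Gamma(α+S, β+n) = Gamma(7.1+51, 2.6+11) = Gamma(58.1, 13.6).
Posterior mean = α/β = 58.1/13.6 = 4.2721.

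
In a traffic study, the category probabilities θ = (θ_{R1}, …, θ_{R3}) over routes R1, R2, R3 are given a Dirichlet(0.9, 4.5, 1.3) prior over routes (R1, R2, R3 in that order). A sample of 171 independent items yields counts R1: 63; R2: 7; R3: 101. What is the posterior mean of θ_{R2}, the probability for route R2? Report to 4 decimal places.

The Dirichlet prior is conjugate to the Multinomial likelihood: each posterior αⱼ = prior αⱼ + observed count nⱼ.
Posterior concentration: (63.9, 11.5, 102.3), total = 177.7.
E[θ_{R2}|data] = α_{R2}/Σα = 11.5/177.7 = 0.0647.

0.0647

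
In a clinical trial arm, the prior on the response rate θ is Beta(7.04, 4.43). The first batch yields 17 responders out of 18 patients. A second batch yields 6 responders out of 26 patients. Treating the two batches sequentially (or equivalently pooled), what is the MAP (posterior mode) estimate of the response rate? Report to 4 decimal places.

0.5431

The Beta prior is conjugate to a Binomial/Bernoulli likelihood; the update adds successes to α and failures to β.
After batch 1: Beta(7.04+17, 4.43+1) = Beta(24.04, 5.43).
After batch 2: Beta(24.04+6, 5.43+20) = Beta(30.04, 25.43).
Mode of Beta(a,b) for a,b>1 is (a−1)/(a+b−2) = 29.04/53.47 = 0.5431.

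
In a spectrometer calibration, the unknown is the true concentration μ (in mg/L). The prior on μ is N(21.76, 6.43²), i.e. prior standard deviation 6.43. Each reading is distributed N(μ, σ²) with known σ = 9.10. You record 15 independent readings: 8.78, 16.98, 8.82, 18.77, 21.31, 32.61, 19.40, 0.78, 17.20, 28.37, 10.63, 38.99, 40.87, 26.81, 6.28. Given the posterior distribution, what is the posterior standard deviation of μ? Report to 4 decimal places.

For Normal data with known variance σ², a Normal(μ₀, σ₀²) prior on μ is conjugate. Posterior precision = 1/σ₀² + n/σ²; posterior mean is the precision-weighted average of μ₀ and x̄.
σ₀² = 6.43² = 41.3449, σ² = 9.10² = 82.81; σ² + n·σ₀² = 82.81 + 15·41.3449 = 702.9835.
Posterior precision = 1/σ₀² + n/σ² = 1/41.3449 + 15/82.81 = (σ² + n·σ₀²)/(σ₀²σ²) = 702.9835/(41.3449·82.81); posterior variance σₙ² = σ₀²σ²/(σ² + n·σ₀²) = 41.3449·82.81/702.9835 = 4.870344.
Posterior SD = √σₙ² = √(41.3449·82.81/702.9835) = 2.2069.

2.2069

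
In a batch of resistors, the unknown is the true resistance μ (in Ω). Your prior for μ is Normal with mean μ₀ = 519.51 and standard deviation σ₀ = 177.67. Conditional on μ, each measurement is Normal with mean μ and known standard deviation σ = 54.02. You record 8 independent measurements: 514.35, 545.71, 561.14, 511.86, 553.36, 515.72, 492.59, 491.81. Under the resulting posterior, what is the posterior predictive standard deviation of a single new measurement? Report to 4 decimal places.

57.2605

For Normal data with known variance σ², a Normal(μ₀, σ₀²) prior on μ is conjugate. Posterior precision = 1/σ₀² + n/σ²; posterior mean is the precision-weighted average of μ₀ and x̄.
σ₀² = 177.67² = 31566.6289, σ² = 54.02² = 2918.1604; σ² + n·σ₀² = 2918.1604 + 8·31566.6289 = 255451.1916.
Posterior precision = 1/σ₀² + n/σ² = 1/31566.6289 + 8/2918.1604 = (σ² + n·σ₀²)/(σ₀²σ²) = 255451.1916/(31566.6289·2918.1604); posterior variance σₙ² = σ₀²σ²/(σ² + n·σ₀²) = 31566.6289·2918.1604/255451.1916 = 360.603080.
Predictive variance for one new observation = σₙ² + σ² = 31566.6289·2918.1604/255451.1916 + 2918.1604 = σ²·(σ₀² + 255451.1916)/255451.1916 = 2918.1604·287017.8205/255451.1916 = 3278.763480; SD = √(2918.1604·287017.8205/255451.1916) = 57.2605.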